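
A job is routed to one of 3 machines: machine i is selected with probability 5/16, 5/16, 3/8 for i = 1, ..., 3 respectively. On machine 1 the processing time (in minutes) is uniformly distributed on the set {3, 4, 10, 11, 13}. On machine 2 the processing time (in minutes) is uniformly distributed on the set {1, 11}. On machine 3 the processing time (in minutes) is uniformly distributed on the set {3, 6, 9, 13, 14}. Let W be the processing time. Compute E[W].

E[W | machine 1] = (3+4+10+11+13)/5 = 41/5.
E[W | machine 2] = (1+11)/2 = 6.
E[W | machine 3] = (3+6+9+13+14)/5 = 9.
By the law of total expectation,
E[W] = (5/16)·(41/5) + (5/16)·(6) + (3/8)·(9) = 125/16.

125/16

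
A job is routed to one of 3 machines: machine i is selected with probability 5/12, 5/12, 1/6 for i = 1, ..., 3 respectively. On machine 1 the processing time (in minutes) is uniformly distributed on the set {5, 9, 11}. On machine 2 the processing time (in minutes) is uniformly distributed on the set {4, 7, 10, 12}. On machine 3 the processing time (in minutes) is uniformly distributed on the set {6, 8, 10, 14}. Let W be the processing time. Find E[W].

E[W | machine 1] = (5+9+11)/3 = 25/3.
E[W | machine 2] = (4+7+10+12)/4 = 33/4.
E[W | machine 3] = (6+8+10+14)/4 = 19/2.
By the law of total expectation,
E[W] = (5/12)·(25/3) + (5/12)·(33/4) + (1/6)·(19/2) = 1223/144.

1223/144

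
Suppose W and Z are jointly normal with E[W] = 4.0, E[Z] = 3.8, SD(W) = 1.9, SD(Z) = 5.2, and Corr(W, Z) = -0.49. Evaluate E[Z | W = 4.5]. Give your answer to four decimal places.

The regression of Z on W has slope ρ·σ_Z/σ_W and passes through (μ_W, μ_Z).
E[Z | W=4.5] = 3.8 + (-0.49)·(5.2/1.9)·(4.5 − (4.0)) = 3.8 + (-1.3411)·(0.5) = 3.1295.

3.1295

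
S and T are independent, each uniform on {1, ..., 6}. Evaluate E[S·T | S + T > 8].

P(S + T > 8) = 5/18.
Summing ST·P(x,y) over outcomes with S + T > 8 gives 245/36.
E[S·T | S + T > 8] = (245/36) / (5/18) = 49/2.

49/2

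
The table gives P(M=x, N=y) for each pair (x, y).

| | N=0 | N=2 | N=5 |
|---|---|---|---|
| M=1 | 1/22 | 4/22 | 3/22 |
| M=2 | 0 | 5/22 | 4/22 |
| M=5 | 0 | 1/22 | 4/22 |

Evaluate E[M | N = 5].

P(N = 5) = 1/2.
Σ M·P over the event = 1·(3/22) + 2·(4/22) + 5·(4/22) = 31/22.
E[M | N = 5] = (31/22) / (1/2) = 31/11.

31/11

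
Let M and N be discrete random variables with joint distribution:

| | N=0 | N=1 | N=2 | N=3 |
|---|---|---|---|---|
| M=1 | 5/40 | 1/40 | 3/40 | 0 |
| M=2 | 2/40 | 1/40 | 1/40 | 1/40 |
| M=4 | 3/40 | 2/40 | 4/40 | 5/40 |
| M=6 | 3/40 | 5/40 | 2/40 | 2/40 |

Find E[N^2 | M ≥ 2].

108/31

P(M ≥ 2) = 31/40.
Summing N^2·P(M=x,N=y) over the conditioning event gives 27/10.
E[N^2 | M ≥ 2] = (27/10) / (31/40) = 108/31.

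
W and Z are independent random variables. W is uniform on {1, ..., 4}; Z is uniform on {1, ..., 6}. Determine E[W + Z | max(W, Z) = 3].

P(max(W, Z) = 3) = 5/24.
Summing (W+Z)·P(x,y) over outcomes with max(W, Z) = 3 gives 1.
E[W + Z | max(W, Z) = 3] = (1) / (5/24) = 24/5.

24/5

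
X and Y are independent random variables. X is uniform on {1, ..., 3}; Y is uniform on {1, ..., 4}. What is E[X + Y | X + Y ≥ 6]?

19/3

Outcomes with X + Y ≥ 6: (2,4), (3,3), (3,4), each with probability 1/12.
E[X + Y | X + Y ≥ 6] = (6 + 6 + 7) / 3 = 19/3.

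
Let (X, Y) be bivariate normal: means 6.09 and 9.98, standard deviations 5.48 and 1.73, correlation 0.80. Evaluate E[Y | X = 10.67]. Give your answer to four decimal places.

11.1367

The regression of Y on X has slope ρ·σ_Y/σ_X and passes through (μ_X, μ_Y).
E[Y | X=10.67] = 9.98 + (0.80)·(1.73/5.48)·(10.67 − (6.09)) = 9.98 + (0.25255)·(4.58) = 11.1367.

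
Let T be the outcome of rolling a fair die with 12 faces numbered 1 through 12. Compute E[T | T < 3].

3/2

Given T < 3, T is equally likely to be any of {1, 2}.
E[T | T < 3] = (1 + 2) / 2 = 3/2.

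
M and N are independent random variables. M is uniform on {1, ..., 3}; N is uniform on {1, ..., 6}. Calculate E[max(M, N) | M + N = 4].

8/3

Outcomes with M + N = 4: (1,3), (2,2), (3,1), each with probability 1/18.
E[max(M, N) | M + N = 4] = (3 + 2 + 3) / 3 = 8/3.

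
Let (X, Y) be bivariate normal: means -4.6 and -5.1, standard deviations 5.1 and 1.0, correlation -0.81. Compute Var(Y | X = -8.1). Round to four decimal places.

The conditional variance in a bivariate normal is σ_Y²(1 − ρ²), independent of x.
Var(Y | X=-8.1) = (1.0)²·(1 − (-0.81)²) = 1·0.3439 = 0.3439.

0.3439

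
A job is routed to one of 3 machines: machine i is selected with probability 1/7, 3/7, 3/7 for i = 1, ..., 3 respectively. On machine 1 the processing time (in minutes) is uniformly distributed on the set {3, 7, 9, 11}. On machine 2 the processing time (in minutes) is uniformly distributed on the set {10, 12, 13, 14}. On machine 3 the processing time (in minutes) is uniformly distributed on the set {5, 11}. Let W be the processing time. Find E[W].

E[W | machine 1] = (3+7+9+11)/4 = 15/2.
E[W | machine 2] = (10+12+13+14)/4 = 49/4.
E[W | machine 3] = (5+11)/2 = 8.
E[W] = (1/7)·(15/2) + (3/7)·(49/4) + (3/7)·(8) = 39/4.

39/4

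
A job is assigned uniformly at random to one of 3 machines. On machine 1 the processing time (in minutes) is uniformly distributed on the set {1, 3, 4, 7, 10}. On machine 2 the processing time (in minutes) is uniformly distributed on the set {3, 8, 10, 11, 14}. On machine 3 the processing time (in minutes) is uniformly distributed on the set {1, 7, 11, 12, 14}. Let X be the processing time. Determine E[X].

E[X | machine 1] = (1+3+4+7+10)/5 = 5.
E[X | machine 2] = (3+8+10+11+14)/5 = 46/5.
E[X | machine 3] = (1+7+11+12+14)/5 = 9.
By the law of total expectation,
E[X] = (1/3)·(5) + (1/3)·(46/5) + (1/3)·(9) = 116/15.

116/15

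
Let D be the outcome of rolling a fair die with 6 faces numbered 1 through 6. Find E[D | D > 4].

11/2

Given D > 4, D is equally likely to be any of {5, 6}.
E[D | D > 4] = (5 + 6) / 2 = 11/2.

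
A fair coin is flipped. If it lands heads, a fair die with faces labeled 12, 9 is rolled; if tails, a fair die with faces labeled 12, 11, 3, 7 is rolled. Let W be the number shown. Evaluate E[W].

E[W | heads] = (12+9)/2 = 21/2.
E[W | tails] = (12+11+3+7)/4 = 33/4.
E[W] = (1/2)·(21/2) + (1/2)·(33/4) = 75/8.

75/8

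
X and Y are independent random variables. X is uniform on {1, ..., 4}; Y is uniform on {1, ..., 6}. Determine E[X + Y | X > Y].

Outcomes with X > Y: (2,1), (3,1), (3,2), (4,1), (4,2), (4,3), each with probability 1/24.
E[X + Y | X > Y] = (3 + 4 + 5 + 5 + 6 + 7) / 6 = 5.

5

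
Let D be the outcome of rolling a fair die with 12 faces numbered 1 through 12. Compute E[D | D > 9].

11

Given D > 9, D is equally likely to be any of {10, 11, 12}.
E[D | D > 9] = (10 + 11 + 12) / 3 = 11.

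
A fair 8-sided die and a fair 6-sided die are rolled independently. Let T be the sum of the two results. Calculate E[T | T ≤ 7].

16/3

P(T ≤ 7) = 7/16.
Σ over the event: 2·1/48 + 3·1/24 + 4·1/16 + 5·1/12 + 6·5/48 + 7·1/8 = 7/3.
E[T | T ≤ 7] = (7/3) / (7/16) = 16/3.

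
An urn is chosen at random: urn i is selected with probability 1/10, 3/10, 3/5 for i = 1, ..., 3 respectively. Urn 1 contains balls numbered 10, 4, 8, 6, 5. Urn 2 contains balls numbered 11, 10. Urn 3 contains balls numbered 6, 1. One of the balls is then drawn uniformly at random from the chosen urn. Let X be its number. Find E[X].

591/100

E[X | urn 1] = (10+4+8+6+5)/5 = 33/5.
E[X | urn 2] = (11+10)/2 = 21/2.
E[X | urn 3] = (6+1)/2 = 7/2.
E[X] = (1/10)·(33/5) + (3/10)·(21/2) + (3/5)·(7/2) = 591/100.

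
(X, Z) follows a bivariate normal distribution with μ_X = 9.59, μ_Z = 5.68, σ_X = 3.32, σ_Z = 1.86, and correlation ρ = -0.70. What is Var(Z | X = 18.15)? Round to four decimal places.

1.7644

Var(Z | X=x) = (1 − ρ²)·σ_Z².
Var(Z | X=18.15) = (1.86)²·(1 − (-0.70)²) = 3.4596·0.51 = 1.7644.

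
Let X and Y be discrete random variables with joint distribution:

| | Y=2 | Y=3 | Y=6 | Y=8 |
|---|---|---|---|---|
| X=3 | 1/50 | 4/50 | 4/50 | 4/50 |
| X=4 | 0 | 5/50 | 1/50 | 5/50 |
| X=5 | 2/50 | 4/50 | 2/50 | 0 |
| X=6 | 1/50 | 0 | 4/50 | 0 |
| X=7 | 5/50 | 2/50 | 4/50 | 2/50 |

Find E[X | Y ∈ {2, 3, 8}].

166/35

P(Y ∈ {2, 3, 8}) = 7/10.
Summing X·P(X=x,Y=y) over the conditioning event gives 83/25.
E[X | Y ∈ {2, 3, 8}] = (83/25) / (7/10) = 166/35.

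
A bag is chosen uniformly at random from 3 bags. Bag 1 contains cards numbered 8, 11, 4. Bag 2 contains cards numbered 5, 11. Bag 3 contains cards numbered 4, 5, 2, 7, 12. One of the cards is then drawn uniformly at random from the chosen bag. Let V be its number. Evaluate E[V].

65/9

E[V | bag 1] = (8+11+4)/3 = 23/3.
E[V | bag 2] = (5+11)/2 = 8.
E[V | bag 3] = (4+5+2+7+12)/5 = 6.
E[V] = (1/3)·(23/3) + (1/3)·(8) + (1/3)·(6) = 65/9.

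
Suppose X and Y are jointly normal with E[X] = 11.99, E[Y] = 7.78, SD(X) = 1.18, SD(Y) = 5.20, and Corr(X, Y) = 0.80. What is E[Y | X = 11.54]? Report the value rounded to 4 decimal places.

6.1936

E[Y | X=x] = μ_Y + ρ(σ_Y/σ_X)(x − μ_X) for jointly normal variables.
E[Y | X=11.54] = 7.78 + (0.80)·(5.20/1.18)·(11.54 − (11.99)) = 7.78 + (3.5254)·(-0.45) = 6.1936.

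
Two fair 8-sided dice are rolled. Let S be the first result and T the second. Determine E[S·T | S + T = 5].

P(S + T = 5) = 1/16.
Summing ST·P(x,y) over outcomes with S + T = 5 gives 5/16.
E[S·T | S + T = 5] = (5/16) / (1/16) = 5.

5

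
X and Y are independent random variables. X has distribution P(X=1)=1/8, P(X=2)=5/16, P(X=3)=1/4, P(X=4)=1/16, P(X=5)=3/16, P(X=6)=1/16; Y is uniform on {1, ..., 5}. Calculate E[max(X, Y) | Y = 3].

29/8

P(Y = 3) = 1/5.
Summing max(X,Y)·P(x,y) over outcomes with Y = 3 gives 29/40.
E[max(X, Y) | Y = 3] = (29/40) / (1/5) = 29/8.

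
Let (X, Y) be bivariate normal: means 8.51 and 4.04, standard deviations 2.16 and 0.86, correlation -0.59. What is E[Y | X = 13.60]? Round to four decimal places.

The regression of Y on X has slope ρ·σ_Y/σ_X and passes through (μ_X, μ_Y).
E[Y | X=13.60] = 4.04 + (-0.59)·(0.86/2.16)·(13.60 − (8.51)) = 4.04 + (-0.23491)·(5.09) = 2.8443.

2.8443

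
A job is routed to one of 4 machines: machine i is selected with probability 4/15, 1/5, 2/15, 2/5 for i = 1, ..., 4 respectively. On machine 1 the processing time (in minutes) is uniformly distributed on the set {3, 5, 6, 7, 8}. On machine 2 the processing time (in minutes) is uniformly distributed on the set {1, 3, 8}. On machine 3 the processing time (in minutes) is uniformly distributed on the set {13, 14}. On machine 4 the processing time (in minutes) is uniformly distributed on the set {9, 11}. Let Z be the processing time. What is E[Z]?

E[Z | machine 1] = (3+5+6+7+8)/5 = 29/5.
E[Z | machine 2] = (1+3+8)/3 = 4.
E[Z | machine 3] = (13+14)/2 = 27/2.
E[Z | machine 4] = (9+11)/2 = 10.
E[Z] = (4/15)·(29/5) + (1/5)·(4) + (2/15)·(27/2) + (2/5)·(10) = 611/75.

611/75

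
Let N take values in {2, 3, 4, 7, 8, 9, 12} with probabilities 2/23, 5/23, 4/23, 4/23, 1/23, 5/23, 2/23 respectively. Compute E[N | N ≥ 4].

121/16

P(N ≥ 4) = 16/23.
Σ over the event: 4·4/23 + 7·4/23 + 8·1/23 + 9·5/23 + 12·2/23 = 121/23.
E[N | N ≥ 4] = (121/23) / (16/23) = 121/16.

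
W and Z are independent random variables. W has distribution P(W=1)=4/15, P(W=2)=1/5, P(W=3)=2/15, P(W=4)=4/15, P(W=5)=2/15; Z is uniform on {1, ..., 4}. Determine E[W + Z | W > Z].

53/9

P(W > Z) = 9/20.
Summing (W+Z)·P(x,y) over outcomes with W > Z gives 53/20.
E[W + Z | W > Z] = (53/20) / (9/20) = 53/9.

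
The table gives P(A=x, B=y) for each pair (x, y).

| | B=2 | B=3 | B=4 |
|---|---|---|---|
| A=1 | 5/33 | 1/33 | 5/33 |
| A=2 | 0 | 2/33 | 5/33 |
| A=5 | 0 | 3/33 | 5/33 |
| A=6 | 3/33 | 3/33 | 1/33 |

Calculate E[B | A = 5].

29/8

P(A = 5) = 8/33.
Σ B·P over the event = 3·(3/33) + 4·(5/33) = 29/33.
E[B | A = 5] = (29/33) / (8/33) = 29/8.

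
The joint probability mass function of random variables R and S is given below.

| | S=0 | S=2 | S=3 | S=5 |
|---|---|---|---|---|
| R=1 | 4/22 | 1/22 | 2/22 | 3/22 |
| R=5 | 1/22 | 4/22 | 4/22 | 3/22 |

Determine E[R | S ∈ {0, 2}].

3

P(S ∈ {0, 2}) = 5/11.
Σ R·P over the event = 1·(4/22) + 1·(1/22) + 5·(1/22) + 5·(4/22) = 15/11.
E[R | S ∈ {0, 2}] = (15/11) / (5/11) = 3.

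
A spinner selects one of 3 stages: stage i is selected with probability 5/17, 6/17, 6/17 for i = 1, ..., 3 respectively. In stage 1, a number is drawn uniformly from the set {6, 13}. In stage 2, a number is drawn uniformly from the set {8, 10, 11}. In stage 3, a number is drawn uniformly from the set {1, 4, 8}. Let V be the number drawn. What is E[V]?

E[V | stage 1] = (6+13)/2 = 19/2.
E[V | stage 2] = (8+10+11)/3 = 29/3.
E[V | stage 3] = (1+4+8)/3 = 13/3.
E[V] = (5/17)·(19/2) + (6/17)·(29/3) + (6/17)·(13/3) = 263/34.

263/34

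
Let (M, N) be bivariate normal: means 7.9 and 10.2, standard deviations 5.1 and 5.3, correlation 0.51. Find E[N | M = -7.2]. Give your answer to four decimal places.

2.1970

For a bivariate normal, E[N | M=x] = μ_N + ρ·(σ_N/σ_M)·(x − μ_M).
E[N | M=-7.2] = 10.2 + (0.51)·(5.3/5.1)·(-7.2 − (7.9)) = 10.2 + (0.53)·(-15.1) = 2.1970.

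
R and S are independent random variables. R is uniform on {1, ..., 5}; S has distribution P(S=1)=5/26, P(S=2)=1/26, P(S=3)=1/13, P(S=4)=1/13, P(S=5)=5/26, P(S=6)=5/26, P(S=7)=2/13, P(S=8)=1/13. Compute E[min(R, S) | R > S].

46/29

P(R > S) = 29/130.
Summing min(R,S)·P(x,y) over outcomes with R > S gives 23/65.
E[min(R, S) | R > S] = (23/65) / (29/130) = 46/29.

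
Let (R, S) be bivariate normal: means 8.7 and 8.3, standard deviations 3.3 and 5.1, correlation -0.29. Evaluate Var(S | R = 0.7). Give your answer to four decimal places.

23.8226

The conditional variance in a bivariate normal is σ_S²(1 − ρ²), independent of x.
Var(S | R=0.7) = (5.1)²·(1 − (-0.29)²) = 26.01·0.9159 = 23.8226.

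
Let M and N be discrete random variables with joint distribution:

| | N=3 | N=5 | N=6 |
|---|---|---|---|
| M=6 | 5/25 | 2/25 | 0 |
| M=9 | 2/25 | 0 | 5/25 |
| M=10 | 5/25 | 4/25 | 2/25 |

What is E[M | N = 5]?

26/3

P(N = 5) = 6/25.
Σ M·P over the event = 6·(2/25) + 10·(4/25) = 52/25.
E[M | N = 5] = (52/25) / (6/25) = 26/3.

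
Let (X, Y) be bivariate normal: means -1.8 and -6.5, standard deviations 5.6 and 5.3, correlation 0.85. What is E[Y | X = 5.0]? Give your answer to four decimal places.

-1.0296

The regression of Y on X has slope ρ·σ_Y/σ_X and passes through (μ_X, μ_Y).
E[Y | X=5.0] = -6.5 + (0.85)·(5.3/5.6)·(5.0 − (-1.8)) = -6.5 + (0.804464)·(6.8) = -1.0296.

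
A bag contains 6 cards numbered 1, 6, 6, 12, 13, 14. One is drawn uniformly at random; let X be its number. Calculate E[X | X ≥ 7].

13

P(X ≥ 7) = 1/2.
Σ over the event: 12·1/6 + 13·1/6 + 14·1/6 = 13/2.
E[X | X ≥ 7] = (13/2) / (1/2) = 13.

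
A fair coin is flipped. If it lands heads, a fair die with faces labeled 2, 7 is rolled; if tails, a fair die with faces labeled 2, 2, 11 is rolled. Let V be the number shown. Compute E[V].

E[V | heads] = (2+7)/2 = 9/2.
E[V | tails] = (2+2+11)/3 = 5.
E[V] = (1/2)·(9/2) + (1/2)·(5) = 19/4.

19/4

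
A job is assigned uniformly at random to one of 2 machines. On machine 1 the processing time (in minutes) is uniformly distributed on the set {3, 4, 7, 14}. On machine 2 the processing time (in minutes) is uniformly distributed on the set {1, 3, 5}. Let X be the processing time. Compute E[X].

5

E[X | machine 1] = (3+4+7+14)/4 = 7.
E[X | machine 2] = (1+3+5)/3 = 3.
E[X] = (1/2)·(7) + (1/2)·(3) = 5.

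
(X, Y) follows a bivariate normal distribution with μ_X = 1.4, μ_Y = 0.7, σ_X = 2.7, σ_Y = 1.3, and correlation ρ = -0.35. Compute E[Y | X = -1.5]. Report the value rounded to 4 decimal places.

The regression of Y on X has slope ρ·σ_Y/σ_X and passes through (μ_X, μ_Y).
E[Y | X=-1.5] = 0.7 + (-0.35)·(1.3/2.7)·(-1.5 − (1.4)) = 0.7 + (-0.16852)·(-2.9) = 1.1887.

1.1887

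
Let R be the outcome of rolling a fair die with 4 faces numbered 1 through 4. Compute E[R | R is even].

3

Given R is even, R is equally likely to be any of {2, 4}.
E[R | R is even] = (2 + 4) / 2 = 3.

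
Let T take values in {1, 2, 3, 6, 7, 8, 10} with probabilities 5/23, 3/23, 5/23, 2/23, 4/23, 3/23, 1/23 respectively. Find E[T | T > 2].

89/15

P(T > 2) = 15/23.
Σ over the event: 3·5/23 + 6·2/23 + 7·4/23 + 8·3/23 + 10·1/23 = 89/23.
E[T | T > 2] = (89/23) / (15/23) = 89/15.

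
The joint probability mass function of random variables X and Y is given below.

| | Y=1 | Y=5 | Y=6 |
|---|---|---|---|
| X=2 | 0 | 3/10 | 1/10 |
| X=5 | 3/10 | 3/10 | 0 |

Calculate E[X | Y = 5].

P(Y = 5) = 3/5.
Summing X·P(X=x,Y=y) over the conditioning event gives 21/10.
E[X | Y = 5] = (21/10) / (3/5) = 7/2.

7/2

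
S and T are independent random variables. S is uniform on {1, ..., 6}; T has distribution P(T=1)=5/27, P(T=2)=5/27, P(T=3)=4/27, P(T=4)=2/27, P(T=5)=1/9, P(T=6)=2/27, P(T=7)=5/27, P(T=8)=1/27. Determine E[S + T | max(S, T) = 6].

P(max(S, T) = 6) = 31/162.
Summing (S+T)·P(x,y) over outcomes with max(S, T) = 6 gives 139/81.
E[S + T | max(S, T) = 6] = (139/81) / (31/162) = 278/31.

278/31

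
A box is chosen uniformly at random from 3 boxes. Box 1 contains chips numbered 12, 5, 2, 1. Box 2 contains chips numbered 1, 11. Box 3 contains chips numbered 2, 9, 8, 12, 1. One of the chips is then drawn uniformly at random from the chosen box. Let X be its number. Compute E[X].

29/5

E[X | box 1] = (12+5+2+1)/4 = 5.
E[X | box 2] = (1+11)/2 = 6.
E[X | box 3] = (2+9+8+12+1)/5 = 32/5.
E[X] = (1/3)·(5) + (1/3)·(6) + (1/3)·(32/5) = 29/5.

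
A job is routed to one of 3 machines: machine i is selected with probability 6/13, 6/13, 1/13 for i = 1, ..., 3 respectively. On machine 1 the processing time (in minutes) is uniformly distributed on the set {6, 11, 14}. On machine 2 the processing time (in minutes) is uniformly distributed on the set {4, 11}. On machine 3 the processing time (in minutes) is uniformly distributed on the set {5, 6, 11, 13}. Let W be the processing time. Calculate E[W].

463/52

E[W | machine 1] = (6+11+14)/3 = 31/3.
E[W | machine 2] = (4+11)/2 = 15/2.
E[W | machine 3] = (5+6+11+13)/4 = 35/4.
E[W] = (6/13)·(31/3) + (6/13)·(15/2) + (1/13)·(35/4) = 463/52.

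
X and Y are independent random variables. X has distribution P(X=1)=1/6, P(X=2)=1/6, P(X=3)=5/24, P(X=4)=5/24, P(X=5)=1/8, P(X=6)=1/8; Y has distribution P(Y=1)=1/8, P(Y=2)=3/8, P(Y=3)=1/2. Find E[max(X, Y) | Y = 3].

23/6

P(Y = 3) = 1/2.
Summing max(X,Y)·P(x,y) over outcomes with Y = 3 gives 23/12.
E[max(X, Y) | Y = 3] = (23/12) / (1/2) = 23/6.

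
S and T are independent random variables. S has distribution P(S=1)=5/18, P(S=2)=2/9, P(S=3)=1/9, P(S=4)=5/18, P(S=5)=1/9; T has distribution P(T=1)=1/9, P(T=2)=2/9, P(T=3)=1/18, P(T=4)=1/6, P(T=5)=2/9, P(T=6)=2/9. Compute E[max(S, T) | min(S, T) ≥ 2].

P(min(S, T) ≥ 2) = 52/81.
Summing max(S,T)·P(x,y) over outcomes with min(S, T) ≥ 2 gives 479/162.
E[max(S, T) | min(S, T) ≥ 2] = (479/162) / (52/81) = 479/104.

479/104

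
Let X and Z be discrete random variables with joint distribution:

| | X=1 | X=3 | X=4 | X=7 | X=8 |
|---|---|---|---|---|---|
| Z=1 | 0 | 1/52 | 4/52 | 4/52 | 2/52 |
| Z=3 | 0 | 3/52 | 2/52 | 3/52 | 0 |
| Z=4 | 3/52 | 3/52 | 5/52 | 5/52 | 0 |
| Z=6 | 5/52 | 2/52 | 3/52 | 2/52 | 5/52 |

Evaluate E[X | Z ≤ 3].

P(Z ≤ 3) = 19/52.
Σ X·P over the event = 3·(1/52) + 3·(3/52) + 4·(4/52) + 4·(2/52) + 7·(4/52) + 7·(3/52) + 8·(2/52) = 101/52.
E[X | Z ≤ 3] = (101/52) / (19/52) = 101/19.

101/19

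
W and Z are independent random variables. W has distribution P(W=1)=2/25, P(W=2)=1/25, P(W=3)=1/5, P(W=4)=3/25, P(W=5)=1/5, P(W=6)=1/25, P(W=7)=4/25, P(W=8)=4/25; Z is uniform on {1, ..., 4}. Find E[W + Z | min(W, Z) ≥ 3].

195/22

P(min(W, Z) ≥ 3) = 11/25.
Summing (W+Z)·P(x,y) over outcomes with min(W, Z) ≥ 3 gives 39/10.
E[W + Z | min(W, Z) ≥ 3] = (39/10) / (11/25) = 195/22.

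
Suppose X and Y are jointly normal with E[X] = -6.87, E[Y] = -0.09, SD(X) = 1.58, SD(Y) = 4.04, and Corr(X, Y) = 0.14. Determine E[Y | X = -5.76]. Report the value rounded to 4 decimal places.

For a bivariate normal, E[Y | X=x] = μ_Y + ρ·(σ_Y/σ_X)·(x − μ_X).
E[Y | X=-5.76] = -0.09 + (0.14)·(4.04/1.58)·(-5.76 − (-6.87)) = -0.09 + (0.357975)·(1.11) = 0.3074.

0.3074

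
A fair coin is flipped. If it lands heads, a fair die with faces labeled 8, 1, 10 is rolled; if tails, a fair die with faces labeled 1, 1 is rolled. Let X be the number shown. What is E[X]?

11/3

E[X | heads] = (8+1+10)/3 = 19/3.
E[X | tails] = (1+1)/2 = 1.
E[X] = (1/2)·(19/3) + (1/2)·(1) = 11/3.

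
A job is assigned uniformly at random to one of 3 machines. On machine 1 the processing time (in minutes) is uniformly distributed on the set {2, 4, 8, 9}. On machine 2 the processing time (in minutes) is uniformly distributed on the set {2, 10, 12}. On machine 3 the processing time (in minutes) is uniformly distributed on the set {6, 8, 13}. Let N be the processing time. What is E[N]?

E[N | machine 1] = (2+4+8+9)/4 = 23/4.
E[N | machine 2] = (2+10+12)/3 = 8.
E[N | machine 3] = (6+8+13)/3 = 9.
E[N] = (1/3)·(23/4) + (1/3)·(8) + (1/3)·(9) = 91/12.

91/12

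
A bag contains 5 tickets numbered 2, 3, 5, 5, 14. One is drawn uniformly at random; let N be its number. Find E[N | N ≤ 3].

5/2

P(N ≤ 3) = 2/5.
Σ over the event: 2·1/5 + 3·1/5 = 1.
E[N | N ≤ 3] = (1) / (2/5) = 5/2.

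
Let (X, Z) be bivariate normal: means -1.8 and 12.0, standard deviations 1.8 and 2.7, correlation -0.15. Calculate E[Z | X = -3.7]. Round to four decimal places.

12.4275

E[Z | X=x] = μ_Z + ρ(σ_Z/σ_X)(x − μ_X) for jointly normal variables.
E[Z | X=-3.7] = 12.0 + (-0.15)·(2.7/1.8)·(-3.7 − (-1.8)) = 12.0 + (-0.225)·(-1.9) = 12.4275.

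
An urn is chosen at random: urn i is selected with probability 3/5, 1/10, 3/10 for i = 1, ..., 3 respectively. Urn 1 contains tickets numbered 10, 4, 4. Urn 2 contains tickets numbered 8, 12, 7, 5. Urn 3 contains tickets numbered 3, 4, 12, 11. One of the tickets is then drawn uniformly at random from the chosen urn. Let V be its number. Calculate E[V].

133/20

E[V | urn 1] = (10+4+4)/3 = 6.
E[V | urn 2] = (8+12+7+5)/4 = 8.
E[V | urn 3] = (3+4+12+11)/4 = 15/2.
E[V] = (3/5)·(6) + (1/10)·(8) + (3/10)·(15/2) = 133/20.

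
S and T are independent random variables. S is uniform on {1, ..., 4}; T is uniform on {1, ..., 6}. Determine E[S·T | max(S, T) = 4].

64/7

Outcomes with max(S, T) = 4: (1,4), (2,4), (3,4), (4,1), (4,2), (4,3), (4,4), each with probability 1/24.
E[S·T | max(S, T) = 4] = (4 + 8 + 12 + 4 + 8 + 12 + 16) / 7 = 64/7.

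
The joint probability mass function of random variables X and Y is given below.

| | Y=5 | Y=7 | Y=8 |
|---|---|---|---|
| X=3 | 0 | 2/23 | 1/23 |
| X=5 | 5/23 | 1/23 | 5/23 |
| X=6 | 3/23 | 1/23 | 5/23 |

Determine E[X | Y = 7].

P(Y = 7) = 4/23.
Σ X·P over the event = 3·(2/23) + 5·(1/23) + 6·(1/23) = 17/23.
E[X | Y = 7] = (17/23) / (4/23) = 17/4.

17/4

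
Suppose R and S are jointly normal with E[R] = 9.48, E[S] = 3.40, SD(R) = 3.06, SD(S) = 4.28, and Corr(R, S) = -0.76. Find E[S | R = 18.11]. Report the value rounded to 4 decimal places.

For a bivariate normal, E[S | R=x] = μ_S + ρ·(σ_S/σ_R)·(x − μ_R).
E[S | R=18.11] = 3.40 + (-0.76)·(4.28/3.06)·(18.11 − (9.48)) = 3.40 + (-1.063)·(8.63) = -5.7737.

-5.7737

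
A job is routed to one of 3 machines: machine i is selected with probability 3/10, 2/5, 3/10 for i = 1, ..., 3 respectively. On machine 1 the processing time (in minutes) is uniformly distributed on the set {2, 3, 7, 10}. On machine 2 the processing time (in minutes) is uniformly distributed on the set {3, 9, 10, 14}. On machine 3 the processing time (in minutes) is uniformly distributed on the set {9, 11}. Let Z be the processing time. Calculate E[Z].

33/4

E[Z | machine 1] = (2+3+7+10)/4 = 11/2.
E[Z | machine 2] = (3+9+10+14)/4 = 9.
E[Z | machine 3] = (9+11)/2 = 10.
By the law of total expectation,
E[Z] = (3/10)·(11/2) + (2/5)·(9) + (3/10)·(10) = 33/4.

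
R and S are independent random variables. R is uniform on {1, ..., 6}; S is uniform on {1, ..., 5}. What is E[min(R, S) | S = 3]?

5/2

P(S = 3) = 1/5.
Summing min(R,S)·P(x,y) over outcomes with S = 3 gives 1/2.
E[min(R, S) | S = 3] = (1/2) / (1/5) = 5/2.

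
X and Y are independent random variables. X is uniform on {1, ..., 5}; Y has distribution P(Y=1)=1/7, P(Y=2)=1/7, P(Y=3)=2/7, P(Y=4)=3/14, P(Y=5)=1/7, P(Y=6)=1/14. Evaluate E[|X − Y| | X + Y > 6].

P(X + Y > 6) = 16/35.
Summing |X−Y|·P(x,y) over outcomes with X + Y > 6 gives 51/70.
E[|X − Y| | X + Y > 6] = (51/70) / (16/35) = 51/32.

51/32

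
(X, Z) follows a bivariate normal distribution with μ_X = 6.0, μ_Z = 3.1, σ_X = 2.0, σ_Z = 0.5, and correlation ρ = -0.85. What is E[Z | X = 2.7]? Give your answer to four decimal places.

For a bivariate normal, E[Z | X=x] = μ_Z + ρ·(σ_Z/σ_X)·(x − μ_X).
E[Z | X=2.7] = 3.1 + (-0.85)·(0.5/2.0)·(2.7 − (6.0)) = 3.1 + (-0.2125)·(-3.3) = 3.8013.

3.8013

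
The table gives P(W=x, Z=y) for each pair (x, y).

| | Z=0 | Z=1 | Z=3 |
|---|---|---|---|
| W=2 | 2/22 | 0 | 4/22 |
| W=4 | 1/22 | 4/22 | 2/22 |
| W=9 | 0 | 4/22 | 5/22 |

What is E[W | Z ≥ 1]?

113/19

P(Z ≥ 1) = 19/22.
Summing W·P(W=x,Z=y) over the conditioning event gives 113/22.
E[W | Z ≥ 1] = (113/22) / (19/22) = 113/19.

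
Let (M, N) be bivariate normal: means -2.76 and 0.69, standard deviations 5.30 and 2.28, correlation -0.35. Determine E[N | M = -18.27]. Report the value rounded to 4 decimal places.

3.0253

For a bivariate normal, E[N | M=x] = μ_N + ρ·(σ_N/σ_M)·(x − μ_M).
E[N | M=-18.27] = 0.69 + (-0.35)·(2.28/5.30)·(-18.27 − (-2.76)) = 0.69 + (-0.15057)·(-15.51) = 3.0253.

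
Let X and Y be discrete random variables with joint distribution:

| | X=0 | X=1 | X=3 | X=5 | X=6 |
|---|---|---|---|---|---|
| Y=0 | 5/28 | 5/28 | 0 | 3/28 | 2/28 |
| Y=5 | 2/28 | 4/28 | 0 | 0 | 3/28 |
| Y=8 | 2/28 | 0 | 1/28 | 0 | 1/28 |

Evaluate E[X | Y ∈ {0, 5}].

9/4

P(Y ∈ {0, 5}) = 6/7.
Σ X·P over the event = 0·(5/28) + 0·(2/28) + 1·(5/28) + 1·(4/28) + 5·(3/28) + 6·(2/28) + 6·(3/28) = 27/14.
E[X | Y ∈ {0, 5}] = (27/14) / (6/7) = 9/4.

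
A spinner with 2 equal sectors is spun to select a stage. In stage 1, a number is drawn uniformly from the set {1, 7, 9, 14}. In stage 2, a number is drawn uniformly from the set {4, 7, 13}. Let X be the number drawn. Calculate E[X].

E[X | stage 1] = (1+7+9+14)/4 = 31/4.
E[X | stage 2] = (4+7+13)/3 = 8.
By the law of total expectation,
E[X] = (1/2)·(31/4) + (1/2)·(8) = 63/8.

63/8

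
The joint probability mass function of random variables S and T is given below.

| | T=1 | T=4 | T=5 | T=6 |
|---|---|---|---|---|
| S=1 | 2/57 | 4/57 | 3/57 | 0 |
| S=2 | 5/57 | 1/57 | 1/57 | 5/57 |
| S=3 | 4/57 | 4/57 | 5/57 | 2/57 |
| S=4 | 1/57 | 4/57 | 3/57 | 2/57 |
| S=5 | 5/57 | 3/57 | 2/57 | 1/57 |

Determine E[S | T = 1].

P(T = 1) = 17/57.
Σ S·P over the event = 1·(2/57) + 2·(5/57) + 3·(4/57) + 4·(1/57) + 5·(5/57) = 53/57.
E[S | T = 1] = (53/57) / (17/57) = 53/17.

53/17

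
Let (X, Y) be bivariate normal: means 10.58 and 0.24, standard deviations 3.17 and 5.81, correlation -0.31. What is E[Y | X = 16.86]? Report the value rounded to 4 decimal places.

-3.3281

E[Y | X=x] = μ_Y + ρ(σ_Y/σ_X)(x − μ_X) for jointly normal variables.
E[Y | X=16.86] = 0.24 + (-0.31)·(5.81/3.17)·(16.86 − (10.58)) = 0.24 + (-0.56817)·(6.28) = -3.3281.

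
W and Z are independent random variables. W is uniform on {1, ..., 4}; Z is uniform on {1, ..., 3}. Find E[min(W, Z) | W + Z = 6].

P(W + Z = 6) = 1/6.
Summing min(W,Z)·P(x,y) over outcomes with W + Z = 6 gives 5/12.
E[min(W, Z) | W + Z = 6] = (5/12) / (1/6) = 5/2.

5/2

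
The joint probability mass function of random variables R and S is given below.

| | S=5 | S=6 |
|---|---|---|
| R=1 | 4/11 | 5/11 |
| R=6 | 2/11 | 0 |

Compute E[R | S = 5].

8/3

P(S = 5) = 6/11.
Σ R·P over the event = 1·(4/11) + 6·(2/11) = 16/11.
E[R | S = 5] = (16/11) / (6/11) = 8/3.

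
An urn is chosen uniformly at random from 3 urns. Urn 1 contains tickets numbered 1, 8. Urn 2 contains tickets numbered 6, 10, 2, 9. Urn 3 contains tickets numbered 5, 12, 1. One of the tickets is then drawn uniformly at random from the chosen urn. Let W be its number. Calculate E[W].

E[W | urn 1] = (1+8)/2 = 9/2.
E[W | urn 2] = (6+10+2+9)/4 = 27/4.
E[W | urn 3] = (5+12+1)/3 = 6.
By the law of total expectation,
E[W] = (1/3)·(9/2) + (1/3)·(27/4) + (1/3)·(6) = 23/4.

23/4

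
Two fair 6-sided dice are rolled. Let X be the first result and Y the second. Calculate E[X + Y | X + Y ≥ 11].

34/3

Outcomes with X + Y ≥ 11: (5,6), (6,5), (6,6), each with probability 1/36.
E[X + Y | X + Y ≥ 11] = (11 + 11 + 12) / 3 = 34/3.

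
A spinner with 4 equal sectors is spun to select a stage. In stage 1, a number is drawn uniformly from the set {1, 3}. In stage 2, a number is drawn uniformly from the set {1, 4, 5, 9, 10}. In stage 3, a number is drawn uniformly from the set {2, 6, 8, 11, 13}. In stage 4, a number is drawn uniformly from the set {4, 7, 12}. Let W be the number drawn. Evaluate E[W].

88/15

E[W | stage 1] = (1+3)/2 = 2.
E[W | stage 2] = (1+4+5+9+10)/5 = 29/5.
E[W | stage 3] = (2+6+8+11+13)/5 = 8.
E[W | stage 4] = (4+7+12)/3 = 23/3.
By the law of total expectation,
E[W] = (1/4)·(2) + (1/4)·(29/5) + (1/4)·(8) + (1/4)·(23/3) = 88/15.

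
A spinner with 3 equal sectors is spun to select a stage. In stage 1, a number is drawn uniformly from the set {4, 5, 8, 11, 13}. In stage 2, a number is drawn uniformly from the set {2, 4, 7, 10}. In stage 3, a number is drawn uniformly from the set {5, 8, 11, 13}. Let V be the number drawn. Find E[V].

E[V | stage 1] = (4+5+8+11+13)/5 = 41/5.
E[V | stage 2] = (2+4+7+10)/4 = 23/4.
E[V | stage 3] = (5+8+11+13)/4 = 37/4.
E[V] = (1/3)·(41/5) + (1/3)·(23/4) + (1/3)·(37/4) = 116/15.

116/15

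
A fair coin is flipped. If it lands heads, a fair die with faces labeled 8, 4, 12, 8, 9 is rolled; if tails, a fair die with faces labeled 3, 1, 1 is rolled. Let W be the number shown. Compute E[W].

E[W | heads] = (8+4+12+8+9)/5 = 41/5.
E[W | tails] = (3+1+1)/3 = 5/3.
By the law of total expectation,
E[W] = (1/2)·(41/5) + (1/2)·(5/3) = 74/15.

74/15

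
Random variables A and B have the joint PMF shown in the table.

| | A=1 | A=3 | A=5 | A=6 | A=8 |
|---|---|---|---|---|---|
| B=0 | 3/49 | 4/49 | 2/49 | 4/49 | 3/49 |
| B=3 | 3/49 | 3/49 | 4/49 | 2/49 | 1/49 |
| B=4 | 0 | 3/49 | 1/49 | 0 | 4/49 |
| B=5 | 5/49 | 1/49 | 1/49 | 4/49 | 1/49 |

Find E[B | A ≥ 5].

71/27

P(A ≥ 5) = 27/49.
Summing B·P(A=x,B=y) over the conditioning event gives 71/49.
E[B | A ≥ 5] = (71/49) / (27/49) = 71/27.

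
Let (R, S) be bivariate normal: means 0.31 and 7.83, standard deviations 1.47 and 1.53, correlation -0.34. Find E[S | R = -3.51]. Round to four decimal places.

E[S | R=x] = μ_S + ρ(σ_S/σ_R)(x − μ_R) for jointly normal variables.
E[S | R=-3.51] = 7.83 + (-0.34)·(1.53/1.47)·(-3.51 − (0.31)) = 7.83 + (-0.35388)·(-3.82) = 9.1818.

9.1818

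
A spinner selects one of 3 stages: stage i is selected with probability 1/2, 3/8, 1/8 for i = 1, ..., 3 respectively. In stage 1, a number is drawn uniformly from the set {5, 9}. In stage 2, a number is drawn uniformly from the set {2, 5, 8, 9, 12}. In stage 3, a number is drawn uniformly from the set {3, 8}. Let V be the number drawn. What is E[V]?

E[V | stage 1] = (5+9)/2 = 7.
E[V | stage 2] = (2+5+8+9+12)/5 = 36/5.
E[V | stage 3] = (3+8)/2 = 11/2.
E[V] = (1/2)·(7) + (3/8)·(36/5) + (1/8)·(11/2) = 551/80.

551/80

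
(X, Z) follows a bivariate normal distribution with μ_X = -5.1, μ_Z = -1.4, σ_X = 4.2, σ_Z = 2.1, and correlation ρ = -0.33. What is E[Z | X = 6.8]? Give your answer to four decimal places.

-3.3635

For a bivariate normal, E[Z | X=x] = μ_Z + ρ·(σ_Z/σ_X)·(x − μ_X).
E[Z | X=6.8] = -1.4 + (-0.33)·(2.1/4.2)·(6.8 − (-5.1)) = -1.4 + (-0.165)·(11.9) = -3.3635.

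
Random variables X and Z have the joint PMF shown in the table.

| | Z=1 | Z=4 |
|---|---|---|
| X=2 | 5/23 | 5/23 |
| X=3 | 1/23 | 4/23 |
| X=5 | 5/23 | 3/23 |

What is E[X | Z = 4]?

37/12

P(Z = 4) = 12/23.
Σ X·P over the event = 2·(5/23) + 3·(4/23) + 5·(3/23) = 37/23.
E[X | Z = 4] = (37/23) / (12/23) = 37/12.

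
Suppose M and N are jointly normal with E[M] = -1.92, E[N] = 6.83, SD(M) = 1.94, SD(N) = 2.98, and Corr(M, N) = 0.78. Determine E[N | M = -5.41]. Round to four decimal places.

2.6485

E[N | M=x] = μ_N + ρ(σ_N/σ_M)(x − μ_M) for jointly normal variables.
E[N | M=-5.41] = 6.83 + (0.78)·(2.98/1.94)·(-5.41 − (-1.92)) = 6.83 + (1.19814)·(-3.49) = 2.6485.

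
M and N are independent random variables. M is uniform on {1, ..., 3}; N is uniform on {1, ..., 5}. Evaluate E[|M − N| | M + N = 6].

P(M + N = 6) = 1/5.
Summing |M−N|·P(x,y) over outcomes with M + N = 6 gives 2/5.
E[|M − N| | M + N = 6] = (2/5) / (1/5) = 2.

2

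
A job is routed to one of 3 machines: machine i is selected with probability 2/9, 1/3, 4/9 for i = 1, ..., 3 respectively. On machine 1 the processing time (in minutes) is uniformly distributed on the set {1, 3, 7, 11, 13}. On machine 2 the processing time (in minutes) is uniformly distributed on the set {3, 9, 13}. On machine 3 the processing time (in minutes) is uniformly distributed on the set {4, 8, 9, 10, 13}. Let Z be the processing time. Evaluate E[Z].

E[Z | machine 1] = (1+3+7+11+13)/5 = 7.
E[Z | machine 2] = (3+9+13)/3 = 25/3.
E[Z | machine 3] = (4+8+9+10+13)/5 = 44/5.
By the law of total expectation,
E[Z] = (2/9)·(7) + (1/3)·(25/3) + (4/9)·(44/5) = 371/45.

371/45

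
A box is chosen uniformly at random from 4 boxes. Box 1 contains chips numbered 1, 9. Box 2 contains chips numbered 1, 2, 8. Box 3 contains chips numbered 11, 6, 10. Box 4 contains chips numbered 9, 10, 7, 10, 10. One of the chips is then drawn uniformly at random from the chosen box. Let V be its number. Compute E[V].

403/60

E[V | box 1] = (1+9)/2 = 5.
E[V | box 2] = (1+2+8)/3 = 11/3.
E[V | box 3] = (11+6+10)/3 = 9.
E[V | box 4] = (9+10+7+10+10)/5 = 46/5.
E[V] = (1/4)·(5) + (1/4)·(11/3) + (1/4)·(9) + (1/4)·(46/5) = 403/60.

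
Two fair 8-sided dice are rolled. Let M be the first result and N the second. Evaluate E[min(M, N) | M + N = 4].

Outcomes with M + N = 4: (1,3), (2,2), (3,1), each with probability 1/64.
E[min(M, N) | M + N = 4] = (1 + 2 + 1) / 3 = 4/3.

4/3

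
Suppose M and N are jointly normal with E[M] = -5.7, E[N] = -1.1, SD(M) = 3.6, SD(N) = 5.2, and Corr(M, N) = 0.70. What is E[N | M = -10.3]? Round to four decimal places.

E[N | M=x] = μ_N + ρ(σ_N/σ_M)(x − μ_M) for jointly normal variables.
E[N | M=-10.3] = -1.1 + (0.70)·(5.2/3.6)·(-10.3 − (-5.7)) = -1.1 + (1.0111)·(-4.6) = -5.7511.

-5.7511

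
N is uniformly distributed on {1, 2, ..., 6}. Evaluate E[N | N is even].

Given N is even, N is equally likely to be any of {2, 4, 6}.
E[N | N is even] = (2 + 4 + 6) / 3 = 4.

4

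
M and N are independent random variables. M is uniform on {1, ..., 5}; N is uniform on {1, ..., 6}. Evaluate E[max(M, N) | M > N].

4

Outcomes with M > N: (2,1), (3,1), (3,2), (4,1), (4,2), (4,3), (5,1), (5,2), (5,3), (5,4), each with probability 1/30.
E[max(M, N) | M > N] = (2 + 3 + 3 + 4 + 4 + 4 + 5 + 5 + 5 + 5) / 10 = 4.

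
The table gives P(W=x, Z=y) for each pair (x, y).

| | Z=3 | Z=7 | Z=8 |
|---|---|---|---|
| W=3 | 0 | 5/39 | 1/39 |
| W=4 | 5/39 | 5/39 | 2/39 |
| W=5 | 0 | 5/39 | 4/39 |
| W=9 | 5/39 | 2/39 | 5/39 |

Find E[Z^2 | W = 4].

209/6

P(W = 4) = 4/13.
Summing Z^2·P(W=x,Z=y) over the conditioning event gives 418/39.
E[Z^2 | W = 4] = (418/39) / (4/13) = 209/6.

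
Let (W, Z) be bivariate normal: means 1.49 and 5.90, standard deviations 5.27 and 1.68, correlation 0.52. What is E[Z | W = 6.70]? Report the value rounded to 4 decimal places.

6.7637

For a bivariate normal, E[Z | W=x] = μ_Z + ρ·(σ_Z/σ_W)·(x − μ_W).
E[Z | W=6.70] = 5.90 + (0.52)·(1.68/5.27)·(6.70 − (1.49)) = 5.90 + (0.16577)·(5.21) = 6.7637.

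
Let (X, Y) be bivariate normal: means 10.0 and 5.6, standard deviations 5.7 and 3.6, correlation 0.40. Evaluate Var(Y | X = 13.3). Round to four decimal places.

Var(Y | X=x) = (1 − ρ²)·σ_Y².
Var(Y | X=13.3) = (3.6)²·(1 − (0.40)²) = 12.96·0.84 = 10.8864.

10.8864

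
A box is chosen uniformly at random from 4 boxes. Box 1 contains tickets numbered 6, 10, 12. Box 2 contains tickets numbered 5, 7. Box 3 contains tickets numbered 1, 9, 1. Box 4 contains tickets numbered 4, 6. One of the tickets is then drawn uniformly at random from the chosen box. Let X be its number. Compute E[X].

6

E[X | box 1] = (6+10+12)/3 = 28/3.
E[X | box 2] = (5+7)/2 = 6.
E[X | box 3] = (1+9+1)/3 = 11/3.
E[X | box 4] = (4+6)/2 = 5.
By the law of total expectation,
E[X] = (1/4)·(28/3) + (1/4)·(6) + (1/4)·(11/3) + (1/4)·(5) = 6.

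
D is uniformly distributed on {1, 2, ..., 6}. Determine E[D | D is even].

4

Given D is even, D is equally likely to be any of {2, 4, 6}.
E[D | D is even] = (2 + 4 + 6) / 3 = 4.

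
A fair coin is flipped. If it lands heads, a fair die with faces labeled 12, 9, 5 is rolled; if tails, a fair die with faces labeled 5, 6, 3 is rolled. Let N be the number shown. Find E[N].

20/3

E[N | heads] = (12+9+5)/3 = 26/3.
E[N | tails] = (5+6+3)/3 = 14/3.
E[N] = (1/2)·(26/3) + (1/2)·(14/3) = 20/3.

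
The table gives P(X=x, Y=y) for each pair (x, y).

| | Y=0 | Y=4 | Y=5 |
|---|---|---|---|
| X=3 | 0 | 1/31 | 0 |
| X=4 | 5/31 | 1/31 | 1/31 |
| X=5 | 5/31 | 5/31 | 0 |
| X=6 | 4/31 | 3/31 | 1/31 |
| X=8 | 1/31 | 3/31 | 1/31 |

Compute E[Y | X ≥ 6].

P(X ≥ 6) = 13/31.
Σ Y·P over the event = 0·(4/31) + 4·(3/31) + 5·(1/31) + 0·(1/31) + 4·(3/31) + 5·(1/31) = 34/31.
E[Y | X ≥ 6] = (34/31) / (13/31) = 34/13.

34/13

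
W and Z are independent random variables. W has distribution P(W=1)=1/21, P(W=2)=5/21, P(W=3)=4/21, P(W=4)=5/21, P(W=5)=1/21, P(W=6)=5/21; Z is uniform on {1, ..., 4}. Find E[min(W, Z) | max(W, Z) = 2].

16/11

P(max(W, Z) = 2) = 11/84.
Summing min(W,Z)·P(x,y) over outcomes with max(W, Z) = 2 gives 4/21.
E[min(W, Z) | max(W, Z) = 2] = (4/21) / (11/84) = 16/11.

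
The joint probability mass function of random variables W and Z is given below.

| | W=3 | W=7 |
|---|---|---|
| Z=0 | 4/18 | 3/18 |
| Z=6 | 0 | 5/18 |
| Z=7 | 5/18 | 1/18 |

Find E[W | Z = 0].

33/7

P(Z = 0) = 7/18.
Σ W·P over the event = 3·(4/18) + 7·(3/18) = 11/6.
E[W | Z = 0] = (11/6) / (7/18) = 33/7.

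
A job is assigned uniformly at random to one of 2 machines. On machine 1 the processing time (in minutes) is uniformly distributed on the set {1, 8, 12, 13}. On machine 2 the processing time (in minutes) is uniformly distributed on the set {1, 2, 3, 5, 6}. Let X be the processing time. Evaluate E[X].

119/20

E[X | machine 1] = (1+8+12+13)/4 = 17/2.
E[X | machine 2] = (1+2+3+5+6)/5 = 17/5.
E[X] = (1/2)·(17/2) + (1/2)·(17/5) = 119/20.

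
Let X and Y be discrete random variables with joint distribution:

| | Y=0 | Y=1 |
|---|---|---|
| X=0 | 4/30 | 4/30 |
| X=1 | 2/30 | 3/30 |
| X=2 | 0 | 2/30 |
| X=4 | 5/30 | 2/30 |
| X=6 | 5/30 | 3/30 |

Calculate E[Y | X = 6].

P(X = 6) = 4/15.
Σ Y·P over the event = 0·(5/30) + 1·(3/30) = 1/10.
E[Y | X = 6] = (1/10) / (4/15) = 3/8.

3/8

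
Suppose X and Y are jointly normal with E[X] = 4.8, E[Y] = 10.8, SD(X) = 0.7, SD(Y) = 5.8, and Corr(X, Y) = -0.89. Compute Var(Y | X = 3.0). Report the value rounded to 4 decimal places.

6.9938

Var(Y | X=x) = (1 − ρ²)·σ_Y².
Var(Y | X=3.0) = (5.8)²·(1 − (-0.89)²) = 33.64·0.2079 = 6.9938.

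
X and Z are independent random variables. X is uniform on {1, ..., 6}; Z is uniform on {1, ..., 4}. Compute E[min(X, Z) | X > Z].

P(X > Z) = 7/12.
Summing min(X,Z)·P(x,y) over outcomes with X > Z gives 5/4.
E[min(X, Z) | X > Z] = (5/4) / (7/12) = 15/7.

15/7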